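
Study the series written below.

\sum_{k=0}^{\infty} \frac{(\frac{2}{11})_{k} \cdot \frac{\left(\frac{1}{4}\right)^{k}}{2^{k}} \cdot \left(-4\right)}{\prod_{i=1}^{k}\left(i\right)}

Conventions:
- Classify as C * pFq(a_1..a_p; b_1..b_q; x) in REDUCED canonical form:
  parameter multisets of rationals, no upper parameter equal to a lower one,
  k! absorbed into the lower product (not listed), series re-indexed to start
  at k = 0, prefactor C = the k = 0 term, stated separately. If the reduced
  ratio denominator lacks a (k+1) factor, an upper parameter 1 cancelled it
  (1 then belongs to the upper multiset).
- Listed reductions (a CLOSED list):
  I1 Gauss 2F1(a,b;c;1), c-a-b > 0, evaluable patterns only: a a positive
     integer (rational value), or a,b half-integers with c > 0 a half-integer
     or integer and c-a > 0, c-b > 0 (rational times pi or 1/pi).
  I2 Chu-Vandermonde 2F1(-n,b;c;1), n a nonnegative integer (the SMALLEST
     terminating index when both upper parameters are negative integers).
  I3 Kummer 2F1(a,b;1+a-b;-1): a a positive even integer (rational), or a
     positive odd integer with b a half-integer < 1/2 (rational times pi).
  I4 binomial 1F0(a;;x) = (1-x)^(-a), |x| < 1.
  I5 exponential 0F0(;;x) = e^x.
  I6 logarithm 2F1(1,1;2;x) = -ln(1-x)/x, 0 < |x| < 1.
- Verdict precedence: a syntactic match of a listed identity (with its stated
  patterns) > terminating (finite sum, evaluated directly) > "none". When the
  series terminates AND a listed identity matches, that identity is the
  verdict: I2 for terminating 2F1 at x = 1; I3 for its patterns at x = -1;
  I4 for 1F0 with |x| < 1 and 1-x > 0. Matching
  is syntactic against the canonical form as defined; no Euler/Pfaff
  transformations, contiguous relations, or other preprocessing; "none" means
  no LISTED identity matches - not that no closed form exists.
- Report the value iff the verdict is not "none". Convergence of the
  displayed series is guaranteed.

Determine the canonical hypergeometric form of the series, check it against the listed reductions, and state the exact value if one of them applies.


Reduced: x = \frac{1}{8}, 1F0, upper = {\frac{2}{11}}, lower = {-}, C = -4. Verdict: the binomial series (I4) matches (the 1F0 binomial series: exponent -2/11, x = \frac{1}{8}). Sum: \left(-4\right) \cdot \left(\frac{7}{8}\right)^{-\frac{2}{11}}.

The tell: with t_0 = -4, the product of the first k integers (C = -4) is k!.
Adjacent-term ratio: r(k) = \frac{1}{8} * (k+\frac{2}{11}) / [(k+1)] ; factor over Q: parameters, x = \frac{1}{8}, and C = -4.


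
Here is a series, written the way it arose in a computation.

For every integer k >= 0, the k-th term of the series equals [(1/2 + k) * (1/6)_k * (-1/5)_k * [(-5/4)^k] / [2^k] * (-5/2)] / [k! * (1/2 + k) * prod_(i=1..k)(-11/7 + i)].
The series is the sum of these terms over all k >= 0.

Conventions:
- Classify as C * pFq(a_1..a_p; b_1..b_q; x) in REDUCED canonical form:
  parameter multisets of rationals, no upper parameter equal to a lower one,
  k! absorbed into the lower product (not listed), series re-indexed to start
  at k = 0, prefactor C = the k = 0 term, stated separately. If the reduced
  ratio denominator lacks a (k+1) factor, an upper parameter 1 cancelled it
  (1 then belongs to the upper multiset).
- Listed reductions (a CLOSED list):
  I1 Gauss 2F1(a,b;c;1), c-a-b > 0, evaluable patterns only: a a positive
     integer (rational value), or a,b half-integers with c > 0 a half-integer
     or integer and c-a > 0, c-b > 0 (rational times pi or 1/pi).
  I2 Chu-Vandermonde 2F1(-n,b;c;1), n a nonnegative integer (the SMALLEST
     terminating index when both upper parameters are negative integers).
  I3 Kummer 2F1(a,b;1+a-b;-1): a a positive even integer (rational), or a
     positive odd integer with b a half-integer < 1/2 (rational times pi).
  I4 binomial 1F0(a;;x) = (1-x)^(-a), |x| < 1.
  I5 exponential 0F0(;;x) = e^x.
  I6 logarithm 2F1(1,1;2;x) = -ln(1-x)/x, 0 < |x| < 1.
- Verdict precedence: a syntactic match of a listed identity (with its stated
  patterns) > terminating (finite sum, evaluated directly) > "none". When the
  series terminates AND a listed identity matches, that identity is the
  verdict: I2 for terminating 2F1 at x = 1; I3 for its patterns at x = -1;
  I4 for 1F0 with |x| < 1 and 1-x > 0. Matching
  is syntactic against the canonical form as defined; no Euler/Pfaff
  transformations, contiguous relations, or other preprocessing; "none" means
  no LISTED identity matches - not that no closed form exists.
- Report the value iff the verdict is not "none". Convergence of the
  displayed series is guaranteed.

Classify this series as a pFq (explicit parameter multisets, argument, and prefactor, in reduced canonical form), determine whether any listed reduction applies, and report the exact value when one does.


Prefactor -5/2, argument -5/8: 2F1 with upper {-1/5, 1/6} over lower {-4/7}. Verdict: none - this 2F1 at x = -5/8 matches no listed pattern, and upper {-1/5, 1/6} holds no stopper.

Structural cue: t_0 = -5/2 here, and the factor k + 1/2 cancels (top and bottom), leaving C = -5/2, x = -5/8.
Ratio: r(k) = (-5/8) * (k-1/5) (k+1/6) / [(k-4/7) (k+1)] - rational in k. x = (-5/8); t_0 = -5/2; negate the roots.


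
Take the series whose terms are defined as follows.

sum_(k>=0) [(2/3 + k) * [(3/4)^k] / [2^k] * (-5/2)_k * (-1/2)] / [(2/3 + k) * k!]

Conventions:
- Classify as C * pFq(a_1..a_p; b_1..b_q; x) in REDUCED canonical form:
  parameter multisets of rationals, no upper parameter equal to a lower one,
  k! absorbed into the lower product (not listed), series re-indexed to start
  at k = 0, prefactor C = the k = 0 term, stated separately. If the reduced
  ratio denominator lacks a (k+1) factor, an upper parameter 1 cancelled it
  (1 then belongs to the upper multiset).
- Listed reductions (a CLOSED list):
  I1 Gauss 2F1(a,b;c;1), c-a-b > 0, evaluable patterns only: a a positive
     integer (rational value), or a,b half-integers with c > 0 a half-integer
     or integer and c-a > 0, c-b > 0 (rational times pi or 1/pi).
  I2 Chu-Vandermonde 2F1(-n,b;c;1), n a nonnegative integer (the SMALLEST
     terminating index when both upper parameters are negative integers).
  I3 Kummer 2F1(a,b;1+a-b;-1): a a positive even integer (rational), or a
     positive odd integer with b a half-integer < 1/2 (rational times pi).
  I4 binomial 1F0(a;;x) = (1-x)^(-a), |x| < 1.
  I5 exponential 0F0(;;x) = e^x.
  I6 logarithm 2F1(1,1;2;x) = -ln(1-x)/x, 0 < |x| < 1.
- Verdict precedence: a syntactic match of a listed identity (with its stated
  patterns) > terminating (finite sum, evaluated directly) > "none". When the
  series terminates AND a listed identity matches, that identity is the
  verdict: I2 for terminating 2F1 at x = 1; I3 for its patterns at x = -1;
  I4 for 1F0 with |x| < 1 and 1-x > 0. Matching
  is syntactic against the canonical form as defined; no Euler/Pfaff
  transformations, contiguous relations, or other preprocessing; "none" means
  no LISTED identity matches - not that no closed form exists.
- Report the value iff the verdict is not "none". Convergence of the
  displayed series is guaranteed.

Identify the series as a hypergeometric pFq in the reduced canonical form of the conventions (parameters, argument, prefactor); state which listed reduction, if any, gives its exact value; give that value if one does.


Reduced: x = 3/8, 1F0, upper = {-5/2}, lower = {-}, C = -1/2. Verdict: the binomial series (I4) fires (the 1F0 binomial series: exponent 5/2, x = 3/8). Its exact value is (-1/2) * (5/8)^(5/2).

Key observation: with t_0 = -1/2, the two k-th powers (prefactor -1/2) combine into one argument.
Adjacent-term ratio: r(k) = (3/8) * (k-5/2) / [(k+1)] ; factor over Q: parameters, x = (3/8), and C = -1/2.


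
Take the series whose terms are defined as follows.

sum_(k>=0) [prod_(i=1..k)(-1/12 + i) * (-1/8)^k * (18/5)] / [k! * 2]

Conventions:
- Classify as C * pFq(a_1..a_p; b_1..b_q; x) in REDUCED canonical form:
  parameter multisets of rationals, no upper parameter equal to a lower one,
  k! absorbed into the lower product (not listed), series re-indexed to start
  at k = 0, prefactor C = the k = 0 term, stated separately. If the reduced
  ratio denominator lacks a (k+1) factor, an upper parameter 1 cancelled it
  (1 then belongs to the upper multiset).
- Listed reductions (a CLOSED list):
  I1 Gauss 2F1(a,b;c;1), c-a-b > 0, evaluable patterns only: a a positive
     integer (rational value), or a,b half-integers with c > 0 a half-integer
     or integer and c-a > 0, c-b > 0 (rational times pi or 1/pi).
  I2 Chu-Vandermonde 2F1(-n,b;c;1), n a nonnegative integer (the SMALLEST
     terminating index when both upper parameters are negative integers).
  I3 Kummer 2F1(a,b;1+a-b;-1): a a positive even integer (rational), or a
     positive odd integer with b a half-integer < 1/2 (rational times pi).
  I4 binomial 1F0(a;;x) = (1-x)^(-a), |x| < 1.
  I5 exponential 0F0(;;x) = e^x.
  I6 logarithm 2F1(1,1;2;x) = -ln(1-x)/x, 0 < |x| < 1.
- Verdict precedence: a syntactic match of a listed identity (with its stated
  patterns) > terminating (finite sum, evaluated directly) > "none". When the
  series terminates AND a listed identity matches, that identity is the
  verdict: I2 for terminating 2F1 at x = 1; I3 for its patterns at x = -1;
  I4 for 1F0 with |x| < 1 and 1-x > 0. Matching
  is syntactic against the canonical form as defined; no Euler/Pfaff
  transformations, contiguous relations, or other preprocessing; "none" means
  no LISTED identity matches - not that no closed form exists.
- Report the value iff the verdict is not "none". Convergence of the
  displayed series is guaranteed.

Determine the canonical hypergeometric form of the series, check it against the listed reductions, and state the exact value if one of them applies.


This is 9/5 * 1F0(11/12; -; -1/8) in reduced canonical form. Verdict: binomial (I4) applies (the 1F0 binomial series: exponent -11/12, x = -1/8). Value: (9/5) * (9/8)^(-11/12).

Structural cue: with t_0 = 9/5, the constant factors (C = 9/5, x = -1/8) combine into one prefactor.
Consecutive-term ratio: r(k) = (-1/8) * (k+11/12) / [(k+1)] - rational; roots negated = parameters, x = (-1/8), C = 9/5.


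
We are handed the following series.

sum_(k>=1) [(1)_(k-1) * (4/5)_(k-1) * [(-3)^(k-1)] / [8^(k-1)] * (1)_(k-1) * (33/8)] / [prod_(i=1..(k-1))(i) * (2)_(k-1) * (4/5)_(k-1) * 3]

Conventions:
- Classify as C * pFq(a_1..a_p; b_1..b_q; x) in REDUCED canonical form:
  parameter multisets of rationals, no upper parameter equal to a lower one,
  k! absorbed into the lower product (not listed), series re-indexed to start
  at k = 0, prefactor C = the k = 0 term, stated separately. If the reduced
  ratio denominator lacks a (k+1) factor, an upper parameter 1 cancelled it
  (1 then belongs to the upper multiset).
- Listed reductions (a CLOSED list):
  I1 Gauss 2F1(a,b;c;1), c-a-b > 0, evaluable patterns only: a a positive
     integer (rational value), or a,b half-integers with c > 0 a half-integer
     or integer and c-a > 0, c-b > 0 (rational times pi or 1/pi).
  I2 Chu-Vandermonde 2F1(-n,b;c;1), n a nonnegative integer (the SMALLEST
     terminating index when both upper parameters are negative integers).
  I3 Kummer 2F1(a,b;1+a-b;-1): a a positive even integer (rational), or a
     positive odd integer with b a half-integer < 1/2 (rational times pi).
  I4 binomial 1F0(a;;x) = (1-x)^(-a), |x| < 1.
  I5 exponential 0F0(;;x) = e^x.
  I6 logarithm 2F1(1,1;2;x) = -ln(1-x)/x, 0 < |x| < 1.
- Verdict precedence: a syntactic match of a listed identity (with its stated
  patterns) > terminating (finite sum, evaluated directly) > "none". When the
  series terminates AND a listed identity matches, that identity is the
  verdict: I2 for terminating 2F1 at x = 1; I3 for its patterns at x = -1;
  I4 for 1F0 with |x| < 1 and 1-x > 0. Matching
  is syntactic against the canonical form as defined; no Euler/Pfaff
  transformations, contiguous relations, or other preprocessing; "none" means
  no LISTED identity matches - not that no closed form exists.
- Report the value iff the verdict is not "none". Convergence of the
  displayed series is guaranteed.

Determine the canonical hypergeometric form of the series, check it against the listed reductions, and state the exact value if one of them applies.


Key observation: from the first term 11/8: the two geometric factors (prefactor 11/8) combine into one argument.
Consecutive-term ratio: r(k) = (-3/8) * (k+1) (k+1) / [(k+2) (k+1)] - poly over poly, x = (-3/8) from leading terms; C = 11/8 at k = 0.

With C = 11/8: the canonical form is 2F1(1, 1; 2; -3/8). Verdict: this is the I6 logarithm reduction (the logarithm: parameters (1,1;2), x = -3/8). Hence: (11/3) * ln(11/8).


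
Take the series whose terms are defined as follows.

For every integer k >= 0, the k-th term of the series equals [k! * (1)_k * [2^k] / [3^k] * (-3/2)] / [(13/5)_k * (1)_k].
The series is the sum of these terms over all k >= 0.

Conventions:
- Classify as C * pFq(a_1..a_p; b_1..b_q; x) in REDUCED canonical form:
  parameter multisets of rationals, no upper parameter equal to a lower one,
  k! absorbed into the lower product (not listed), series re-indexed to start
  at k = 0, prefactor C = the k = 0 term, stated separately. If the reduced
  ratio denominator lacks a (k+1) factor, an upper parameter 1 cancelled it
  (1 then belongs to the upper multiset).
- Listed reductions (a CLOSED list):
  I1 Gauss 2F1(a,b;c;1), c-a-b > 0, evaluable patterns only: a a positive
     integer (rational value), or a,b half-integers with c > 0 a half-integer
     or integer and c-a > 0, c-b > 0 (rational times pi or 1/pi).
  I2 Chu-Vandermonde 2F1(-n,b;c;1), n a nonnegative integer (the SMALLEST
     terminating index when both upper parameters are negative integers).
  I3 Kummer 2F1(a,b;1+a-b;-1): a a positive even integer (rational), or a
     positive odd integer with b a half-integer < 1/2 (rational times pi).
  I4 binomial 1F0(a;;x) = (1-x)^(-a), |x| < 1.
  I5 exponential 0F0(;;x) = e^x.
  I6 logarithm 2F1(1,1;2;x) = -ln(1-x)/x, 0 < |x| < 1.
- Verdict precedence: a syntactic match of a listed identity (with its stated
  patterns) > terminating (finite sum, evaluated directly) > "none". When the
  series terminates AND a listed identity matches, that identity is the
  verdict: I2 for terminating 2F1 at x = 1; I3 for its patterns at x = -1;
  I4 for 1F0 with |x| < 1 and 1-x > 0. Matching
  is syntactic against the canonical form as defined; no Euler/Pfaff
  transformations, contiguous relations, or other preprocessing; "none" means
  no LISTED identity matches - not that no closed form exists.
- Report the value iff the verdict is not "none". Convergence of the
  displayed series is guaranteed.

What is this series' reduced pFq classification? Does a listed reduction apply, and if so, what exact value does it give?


Canonical form: C = -3/2 times 2F1 with upper {1, 1}, lower {13/5}, x = 2/3. Verdict: none. A 2F1 with upper {1, 1} fits none of I1-I6 at x = 2/3; the sum runs forever.

Key step: with t_0 = -3/2, (1)_k (prefactor -3/2) is k! itself.
Consecutive-term ratio: r(k) = (2/3) * (k+1) (k+1) / [(k+13/5) (k+1)] ; factor over Q: parameters, x = (2/3), and C = -3/2.


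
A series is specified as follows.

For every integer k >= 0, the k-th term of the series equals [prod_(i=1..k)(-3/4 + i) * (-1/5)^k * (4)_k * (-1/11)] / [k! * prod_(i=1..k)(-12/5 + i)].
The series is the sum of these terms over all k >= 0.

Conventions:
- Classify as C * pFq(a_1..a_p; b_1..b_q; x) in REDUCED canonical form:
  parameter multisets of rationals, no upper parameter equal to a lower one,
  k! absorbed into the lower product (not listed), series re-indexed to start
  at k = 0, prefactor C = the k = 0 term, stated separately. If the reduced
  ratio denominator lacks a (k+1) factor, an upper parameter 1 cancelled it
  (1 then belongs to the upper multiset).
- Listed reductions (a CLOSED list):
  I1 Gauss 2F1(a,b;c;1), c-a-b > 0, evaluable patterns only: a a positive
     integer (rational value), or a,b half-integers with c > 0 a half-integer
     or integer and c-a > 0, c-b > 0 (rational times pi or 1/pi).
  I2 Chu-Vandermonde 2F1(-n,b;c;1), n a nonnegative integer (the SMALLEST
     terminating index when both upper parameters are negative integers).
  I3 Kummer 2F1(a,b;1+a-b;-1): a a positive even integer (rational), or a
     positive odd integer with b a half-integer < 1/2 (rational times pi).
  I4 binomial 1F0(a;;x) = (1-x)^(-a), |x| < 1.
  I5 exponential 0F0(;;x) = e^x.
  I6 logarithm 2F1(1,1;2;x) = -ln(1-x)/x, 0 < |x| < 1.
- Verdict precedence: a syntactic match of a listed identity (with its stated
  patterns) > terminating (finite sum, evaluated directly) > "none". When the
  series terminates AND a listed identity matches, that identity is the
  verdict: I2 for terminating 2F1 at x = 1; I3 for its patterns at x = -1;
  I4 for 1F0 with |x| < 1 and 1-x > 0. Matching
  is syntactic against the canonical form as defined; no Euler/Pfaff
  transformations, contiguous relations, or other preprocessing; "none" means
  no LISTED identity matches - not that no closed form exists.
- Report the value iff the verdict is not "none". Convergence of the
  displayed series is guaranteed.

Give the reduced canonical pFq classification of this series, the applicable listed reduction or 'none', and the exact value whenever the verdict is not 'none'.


This is -1/11 * 2F1(1/4, 4; -7/5; -1/5) in reduced canonical form. Verdict: no listed reduction: x = -1/5 and upper {1/4, 4} fail every I1-I6 pattern.

First insight: with t_0 = -1/11, the lower running product (C = -1/11) is a rising factorial.
Ratio: r(k) = (-1/5) * (k+1/4) (k+4) / [(k-7/5) (k+1)] - poly over poly, x = (-1/5) from leading terms; C = -1/11 at k = 0.


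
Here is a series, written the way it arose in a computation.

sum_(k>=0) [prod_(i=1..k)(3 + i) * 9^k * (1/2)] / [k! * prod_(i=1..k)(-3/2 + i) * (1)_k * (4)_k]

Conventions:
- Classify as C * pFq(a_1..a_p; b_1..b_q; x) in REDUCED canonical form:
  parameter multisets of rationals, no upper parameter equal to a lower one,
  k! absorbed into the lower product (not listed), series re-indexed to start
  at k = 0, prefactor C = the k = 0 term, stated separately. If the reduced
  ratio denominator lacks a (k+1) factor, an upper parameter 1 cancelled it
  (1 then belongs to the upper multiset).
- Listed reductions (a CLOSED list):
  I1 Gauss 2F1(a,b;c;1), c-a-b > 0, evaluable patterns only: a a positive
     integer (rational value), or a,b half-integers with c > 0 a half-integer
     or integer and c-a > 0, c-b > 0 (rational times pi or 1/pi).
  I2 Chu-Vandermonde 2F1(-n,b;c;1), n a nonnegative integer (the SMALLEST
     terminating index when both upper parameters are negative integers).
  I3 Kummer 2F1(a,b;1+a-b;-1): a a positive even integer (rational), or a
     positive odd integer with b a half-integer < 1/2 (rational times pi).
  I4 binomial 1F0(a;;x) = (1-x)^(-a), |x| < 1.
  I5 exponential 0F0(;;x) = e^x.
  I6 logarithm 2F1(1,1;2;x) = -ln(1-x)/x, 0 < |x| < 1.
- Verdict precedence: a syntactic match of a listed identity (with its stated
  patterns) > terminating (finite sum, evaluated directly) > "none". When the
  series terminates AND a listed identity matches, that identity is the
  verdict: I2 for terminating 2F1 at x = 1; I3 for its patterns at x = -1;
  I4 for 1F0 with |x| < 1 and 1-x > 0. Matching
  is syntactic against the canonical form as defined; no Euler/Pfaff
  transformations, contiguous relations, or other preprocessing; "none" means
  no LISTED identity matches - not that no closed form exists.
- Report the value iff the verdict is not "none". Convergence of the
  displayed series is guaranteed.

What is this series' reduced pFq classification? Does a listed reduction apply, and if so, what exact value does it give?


Prefactor 1/2, argument 9: 0F2 with upper {-} over lower {-1/2, 1}. Verdict: none here - no I1-I6 shape fits x = 9 with lower {-1/2, 1}.

Key step: with t_0 = 1/2, the lower running product (prefactor 1/2) is a rising factorial.
Consecutive-term ratio: r(k) = 9 * 1 / [(k-1/2) (k+1) (k+1)] - poly over poly, x = 9 from leading terms; C = 1/2 at k = 0.


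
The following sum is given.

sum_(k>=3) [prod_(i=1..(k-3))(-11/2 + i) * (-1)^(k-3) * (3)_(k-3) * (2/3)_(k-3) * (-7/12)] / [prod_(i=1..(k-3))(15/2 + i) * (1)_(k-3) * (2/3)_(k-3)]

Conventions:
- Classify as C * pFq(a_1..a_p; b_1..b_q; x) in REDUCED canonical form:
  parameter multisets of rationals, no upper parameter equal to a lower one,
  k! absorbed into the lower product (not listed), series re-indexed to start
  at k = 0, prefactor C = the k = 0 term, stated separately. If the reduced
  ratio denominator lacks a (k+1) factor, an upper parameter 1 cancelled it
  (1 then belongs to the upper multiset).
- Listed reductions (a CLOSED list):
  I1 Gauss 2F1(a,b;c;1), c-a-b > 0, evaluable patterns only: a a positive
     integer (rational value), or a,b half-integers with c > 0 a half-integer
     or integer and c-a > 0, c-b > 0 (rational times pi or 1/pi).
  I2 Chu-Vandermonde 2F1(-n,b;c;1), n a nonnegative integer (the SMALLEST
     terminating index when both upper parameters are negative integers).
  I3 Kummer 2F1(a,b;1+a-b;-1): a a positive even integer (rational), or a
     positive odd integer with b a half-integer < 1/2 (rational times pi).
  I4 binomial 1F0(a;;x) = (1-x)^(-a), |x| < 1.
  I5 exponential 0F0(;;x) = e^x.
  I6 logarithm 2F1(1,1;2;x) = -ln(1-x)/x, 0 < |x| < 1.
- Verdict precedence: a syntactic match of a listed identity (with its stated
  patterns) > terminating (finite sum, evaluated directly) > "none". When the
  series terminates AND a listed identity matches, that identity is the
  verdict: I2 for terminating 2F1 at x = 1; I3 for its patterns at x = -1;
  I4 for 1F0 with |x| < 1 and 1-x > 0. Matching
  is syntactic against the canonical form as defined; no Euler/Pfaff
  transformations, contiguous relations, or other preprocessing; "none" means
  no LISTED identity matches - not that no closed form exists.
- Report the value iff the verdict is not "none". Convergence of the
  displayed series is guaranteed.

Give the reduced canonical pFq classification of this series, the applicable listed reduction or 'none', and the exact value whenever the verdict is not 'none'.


Classification (C = -7/12): 2F1 with upper {-9/2, 3}, lower {17/2}, argument x = -1. Verdict (x = -1): the Kummer evaluation I3 applies (x = -1; c = 17/2 equals 1+a-b for upper {-9/2, 3}: listed pattern). Sum: (-105105/131072) * pi.

The tell: t_0 = -7/12 here, and (1)_k (C = -7/12, x = -1) is k! itself.
Step ratio: r(k) = (-1) * (k-9/2) (k+3) / [(k+17/2) (k+1)] ; factor over Q: parameters, x = (-1), and C = -7/12.


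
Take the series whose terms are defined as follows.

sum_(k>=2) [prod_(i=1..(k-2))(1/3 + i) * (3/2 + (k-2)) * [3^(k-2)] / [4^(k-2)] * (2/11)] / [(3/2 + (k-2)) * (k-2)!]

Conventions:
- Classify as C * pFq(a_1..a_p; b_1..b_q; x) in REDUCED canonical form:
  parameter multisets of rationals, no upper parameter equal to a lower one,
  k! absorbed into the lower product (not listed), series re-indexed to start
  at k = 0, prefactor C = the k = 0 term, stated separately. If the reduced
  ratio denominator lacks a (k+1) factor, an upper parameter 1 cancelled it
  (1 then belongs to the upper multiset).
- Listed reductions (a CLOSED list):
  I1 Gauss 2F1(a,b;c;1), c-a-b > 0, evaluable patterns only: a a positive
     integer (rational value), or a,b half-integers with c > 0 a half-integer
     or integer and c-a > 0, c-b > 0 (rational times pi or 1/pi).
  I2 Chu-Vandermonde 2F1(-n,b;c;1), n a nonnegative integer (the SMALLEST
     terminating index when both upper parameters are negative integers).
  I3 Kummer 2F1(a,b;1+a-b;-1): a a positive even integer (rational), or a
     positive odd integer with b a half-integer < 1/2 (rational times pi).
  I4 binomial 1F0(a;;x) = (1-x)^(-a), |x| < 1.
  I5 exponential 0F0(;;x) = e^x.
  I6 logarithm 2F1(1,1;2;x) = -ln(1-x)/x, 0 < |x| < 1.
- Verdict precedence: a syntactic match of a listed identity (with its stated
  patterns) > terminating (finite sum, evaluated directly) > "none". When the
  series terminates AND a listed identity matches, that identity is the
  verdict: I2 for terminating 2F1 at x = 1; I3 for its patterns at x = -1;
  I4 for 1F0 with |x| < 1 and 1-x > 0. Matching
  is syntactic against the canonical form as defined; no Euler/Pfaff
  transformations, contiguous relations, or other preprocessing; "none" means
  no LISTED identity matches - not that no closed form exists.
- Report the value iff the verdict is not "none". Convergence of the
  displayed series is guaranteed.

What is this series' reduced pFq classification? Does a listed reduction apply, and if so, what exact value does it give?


With C = 2/11: the canonical form is 1F0(4/3; -; 3/4). Verdict: the binomial series (I4) matches (the 1F0 binomial series: exponent -4/3, x = 3/4). Sum: (2/11) * (1/4)^(-4/3).

Key observation: t_0 being 2/11, the two geometric factors (C = 2/11) combine into one argument.
Consecutive-term ratio: r(k) = (3/4) * (k+4/3) / [(k+1)] - poly over poly, x = (3/4) from leading terms; C = 2/11 at k = 0.


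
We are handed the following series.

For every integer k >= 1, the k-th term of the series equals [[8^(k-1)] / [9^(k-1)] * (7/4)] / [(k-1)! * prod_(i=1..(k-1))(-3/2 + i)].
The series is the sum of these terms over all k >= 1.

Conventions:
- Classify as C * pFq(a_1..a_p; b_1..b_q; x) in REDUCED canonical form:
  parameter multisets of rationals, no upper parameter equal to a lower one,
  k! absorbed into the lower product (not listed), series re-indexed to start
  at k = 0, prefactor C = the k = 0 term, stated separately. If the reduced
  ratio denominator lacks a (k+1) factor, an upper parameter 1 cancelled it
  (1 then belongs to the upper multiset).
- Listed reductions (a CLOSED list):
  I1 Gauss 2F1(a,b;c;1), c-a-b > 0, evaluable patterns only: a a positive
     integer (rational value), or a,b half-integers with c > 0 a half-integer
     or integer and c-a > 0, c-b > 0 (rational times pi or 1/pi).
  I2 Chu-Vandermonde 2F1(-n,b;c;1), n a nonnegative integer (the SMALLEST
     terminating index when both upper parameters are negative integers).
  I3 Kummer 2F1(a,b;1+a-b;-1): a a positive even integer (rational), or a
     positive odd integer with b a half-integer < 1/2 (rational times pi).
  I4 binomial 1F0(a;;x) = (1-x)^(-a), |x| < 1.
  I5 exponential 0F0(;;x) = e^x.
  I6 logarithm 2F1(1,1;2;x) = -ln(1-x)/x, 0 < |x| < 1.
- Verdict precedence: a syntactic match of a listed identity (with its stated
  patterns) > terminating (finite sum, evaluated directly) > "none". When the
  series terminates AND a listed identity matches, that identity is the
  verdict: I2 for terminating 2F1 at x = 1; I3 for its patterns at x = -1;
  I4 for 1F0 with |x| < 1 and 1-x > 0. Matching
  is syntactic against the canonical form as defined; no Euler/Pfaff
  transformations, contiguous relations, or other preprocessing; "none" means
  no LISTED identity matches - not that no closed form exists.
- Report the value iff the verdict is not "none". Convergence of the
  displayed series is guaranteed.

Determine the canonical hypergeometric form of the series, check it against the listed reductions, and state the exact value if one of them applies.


Classification (C = 7/4): 0F1 with upper {-}, lower {-1/2}, argument x = 8/9. Verdict: none - at argument 8/9 the multisets {-} ; {-1/2} match no listed identity.

First insight: with t_0 = 7/4, the two geometric factors (C = 7/4, x = 8/9) combine into one argument.
Step ratio: r(k) = (8/9) * 1 / [(k-1/2) (k+1)] - poly over poly, x = (8/9) from leading terms; C = 7/4 at k = 0.


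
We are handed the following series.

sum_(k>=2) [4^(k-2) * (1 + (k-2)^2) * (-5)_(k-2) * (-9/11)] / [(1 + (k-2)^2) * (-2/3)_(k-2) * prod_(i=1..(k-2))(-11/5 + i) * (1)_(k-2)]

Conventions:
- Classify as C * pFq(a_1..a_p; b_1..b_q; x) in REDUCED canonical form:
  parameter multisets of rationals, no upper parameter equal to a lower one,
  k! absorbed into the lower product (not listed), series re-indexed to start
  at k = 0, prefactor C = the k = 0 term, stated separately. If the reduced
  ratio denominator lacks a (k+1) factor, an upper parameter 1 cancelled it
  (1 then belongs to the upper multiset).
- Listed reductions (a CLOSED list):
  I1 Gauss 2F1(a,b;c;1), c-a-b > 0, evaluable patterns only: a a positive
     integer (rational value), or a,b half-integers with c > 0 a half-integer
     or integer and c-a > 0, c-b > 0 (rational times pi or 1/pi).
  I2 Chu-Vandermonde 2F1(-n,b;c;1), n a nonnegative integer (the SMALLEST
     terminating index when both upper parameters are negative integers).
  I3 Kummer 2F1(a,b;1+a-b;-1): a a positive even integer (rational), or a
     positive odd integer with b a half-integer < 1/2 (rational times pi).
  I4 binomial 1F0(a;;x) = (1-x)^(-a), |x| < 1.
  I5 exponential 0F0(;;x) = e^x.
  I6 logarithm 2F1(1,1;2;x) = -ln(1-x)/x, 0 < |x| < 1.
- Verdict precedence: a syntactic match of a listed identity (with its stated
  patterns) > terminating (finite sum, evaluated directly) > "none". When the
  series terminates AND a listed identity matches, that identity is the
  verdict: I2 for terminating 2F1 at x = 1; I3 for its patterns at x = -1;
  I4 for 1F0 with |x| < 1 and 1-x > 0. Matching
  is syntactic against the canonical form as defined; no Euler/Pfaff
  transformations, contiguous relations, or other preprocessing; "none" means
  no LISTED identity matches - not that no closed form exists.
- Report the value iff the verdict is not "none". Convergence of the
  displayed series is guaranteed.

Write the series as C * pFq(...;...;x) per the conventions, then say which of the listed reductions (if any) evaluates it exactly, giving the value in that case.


Prefactor -9/11, argument 4: 1F2 with upper {-5} over lower {-6/5, -2/3}. Verdict: terminating. (-5)_k vanishes past k = 5, leaving a 6-term sum, computed directly. Its exact value is -1467666/539.

Structural cue: x = 4 and (1)_k (prefactor -9/11) is k! itself.
Adjacent-term ratio: r(k) = 4 * (k-5) / [(k-6/5) (k-2/3) (k+1)] - rational; roots negated = parameters, x = 4, C = -9/11.


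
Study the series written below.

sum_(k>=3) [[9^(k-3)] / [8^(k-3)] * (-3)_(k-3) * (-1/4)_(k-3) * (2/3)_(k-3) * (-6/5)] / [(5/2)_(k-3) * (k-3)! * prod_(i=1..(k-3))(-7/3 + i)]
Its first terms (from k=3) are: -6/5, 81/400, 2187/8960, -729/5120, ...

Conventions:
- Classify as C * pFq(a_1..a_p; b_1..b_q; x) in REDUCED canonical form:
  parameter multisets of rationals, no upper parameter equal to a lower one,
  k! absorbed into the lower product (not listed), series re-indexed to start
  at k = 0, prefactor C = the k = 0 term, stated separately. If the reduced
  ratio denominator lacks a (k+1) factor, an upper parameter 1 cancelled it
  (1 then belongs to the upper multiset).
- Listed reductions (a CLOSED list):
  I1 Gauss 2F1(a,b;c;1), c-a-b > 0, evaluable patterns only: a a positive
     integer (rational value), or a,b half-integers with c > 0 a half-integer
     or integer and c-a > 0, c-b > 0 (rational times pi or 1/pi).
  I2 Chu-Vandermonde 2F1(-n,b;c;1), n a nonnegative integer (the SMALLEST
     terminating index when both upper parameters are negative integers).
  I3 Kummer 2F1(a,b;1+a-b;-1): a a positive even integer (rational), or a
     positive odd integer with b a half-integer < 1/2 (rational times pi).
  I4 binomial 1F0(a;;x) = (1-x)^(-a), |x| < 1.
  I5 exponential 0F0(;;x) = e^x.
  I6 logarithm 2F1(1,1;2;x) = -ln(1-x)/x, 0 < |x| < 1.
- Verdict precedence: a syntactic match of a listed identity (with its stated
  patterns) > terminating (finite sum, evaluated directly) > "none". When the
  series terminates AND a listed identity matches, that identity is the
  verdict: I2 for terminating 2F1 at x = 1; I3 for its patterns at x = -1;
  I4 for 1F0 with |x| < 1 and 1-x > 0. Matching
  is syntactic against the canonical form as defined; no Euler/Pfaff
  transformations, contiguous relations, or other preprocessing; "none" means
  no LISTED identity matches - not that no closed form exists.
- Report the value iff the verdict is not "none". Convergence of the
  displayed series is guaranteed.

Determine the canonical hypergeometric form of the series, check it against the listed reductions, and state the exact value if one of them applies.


x = 9/8 here; the reduced form reads 3F2, upper {-3, -1/4, 2/3}, lower {-4/3, 5/2}, C = -6/5. Verdict: terminating at k = 3: the factor (-3)_k kills every later term; summing the 4 survivors is exact. Exact value: -160527/179200.

First insight: x = (9/8) and the lower running product (prefactor -6/5) is a rising factorial.
Adjacent-term ratio: r(k) = (9/8) * (k-3) (k-1/4) (k+2/3) / [(k-4/3) (k+5/2) (k+1)] ; factor over Q: parameters, x = (9/8), and C = -6/5.


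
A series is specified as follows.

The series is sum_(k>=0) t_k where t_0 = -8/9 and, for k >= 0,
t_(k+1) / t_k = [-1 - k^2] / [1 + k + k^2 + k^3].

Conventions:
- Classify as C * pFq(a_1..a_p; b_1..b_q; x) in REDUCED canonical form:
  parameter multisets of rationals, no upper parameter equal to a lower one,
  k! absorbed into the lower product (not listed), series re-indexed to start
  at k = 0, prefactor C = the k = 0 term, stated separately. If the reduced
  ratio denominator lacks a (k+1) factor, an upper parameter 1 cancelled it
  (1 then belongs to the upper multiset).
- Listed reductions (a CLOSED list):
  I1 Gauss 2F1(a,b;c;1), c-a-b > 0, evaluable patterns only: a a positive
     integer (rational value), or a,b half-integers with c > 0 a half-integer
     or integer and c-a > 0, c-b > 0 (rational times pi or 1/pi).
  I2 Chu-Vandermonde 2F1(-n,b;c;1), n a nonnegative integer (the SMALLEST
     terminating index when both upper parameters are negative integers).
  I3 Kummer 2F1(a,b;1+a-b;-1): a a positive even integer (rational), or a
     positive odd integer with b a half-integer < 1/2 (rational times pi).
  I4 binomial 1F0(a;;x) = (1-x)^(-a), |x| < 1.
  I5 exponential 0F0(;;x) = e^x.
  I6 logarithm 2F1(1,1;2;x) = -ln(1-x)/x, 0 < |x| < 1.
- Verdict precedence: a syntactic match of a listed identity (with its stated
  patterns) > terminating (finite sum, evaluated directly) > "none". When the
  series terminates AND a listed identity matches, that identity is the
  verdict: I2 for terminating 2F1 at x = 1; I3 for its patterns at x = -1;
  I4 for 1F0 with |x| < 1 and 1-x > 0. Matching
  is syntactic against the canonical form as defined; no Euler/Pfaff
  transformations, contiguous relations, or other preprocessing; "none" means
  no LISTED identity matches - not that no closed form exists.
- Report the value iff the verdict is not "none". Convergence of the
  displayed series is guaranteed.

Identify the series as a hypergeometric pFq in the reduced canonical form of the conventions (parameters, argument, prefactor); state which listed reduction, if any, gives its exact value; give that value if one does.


Classification (C = -8/9): 0F0 with upper {-}, lower {-}, argument x = -1. Verdict: the exponential series (I5) applies (the 0F0 exponential series at x = -1). Hence: (-8/9) * e^(-1).

The tell: t_0 = -8/9 here, and roots of the ratio polynomials (C = -8/9) are the negated parameters.
Term ratio: r(k) = (-1) * 1 / [(k+1)] ; factor over Q: parameters, x = (-1), and C = -8/9.


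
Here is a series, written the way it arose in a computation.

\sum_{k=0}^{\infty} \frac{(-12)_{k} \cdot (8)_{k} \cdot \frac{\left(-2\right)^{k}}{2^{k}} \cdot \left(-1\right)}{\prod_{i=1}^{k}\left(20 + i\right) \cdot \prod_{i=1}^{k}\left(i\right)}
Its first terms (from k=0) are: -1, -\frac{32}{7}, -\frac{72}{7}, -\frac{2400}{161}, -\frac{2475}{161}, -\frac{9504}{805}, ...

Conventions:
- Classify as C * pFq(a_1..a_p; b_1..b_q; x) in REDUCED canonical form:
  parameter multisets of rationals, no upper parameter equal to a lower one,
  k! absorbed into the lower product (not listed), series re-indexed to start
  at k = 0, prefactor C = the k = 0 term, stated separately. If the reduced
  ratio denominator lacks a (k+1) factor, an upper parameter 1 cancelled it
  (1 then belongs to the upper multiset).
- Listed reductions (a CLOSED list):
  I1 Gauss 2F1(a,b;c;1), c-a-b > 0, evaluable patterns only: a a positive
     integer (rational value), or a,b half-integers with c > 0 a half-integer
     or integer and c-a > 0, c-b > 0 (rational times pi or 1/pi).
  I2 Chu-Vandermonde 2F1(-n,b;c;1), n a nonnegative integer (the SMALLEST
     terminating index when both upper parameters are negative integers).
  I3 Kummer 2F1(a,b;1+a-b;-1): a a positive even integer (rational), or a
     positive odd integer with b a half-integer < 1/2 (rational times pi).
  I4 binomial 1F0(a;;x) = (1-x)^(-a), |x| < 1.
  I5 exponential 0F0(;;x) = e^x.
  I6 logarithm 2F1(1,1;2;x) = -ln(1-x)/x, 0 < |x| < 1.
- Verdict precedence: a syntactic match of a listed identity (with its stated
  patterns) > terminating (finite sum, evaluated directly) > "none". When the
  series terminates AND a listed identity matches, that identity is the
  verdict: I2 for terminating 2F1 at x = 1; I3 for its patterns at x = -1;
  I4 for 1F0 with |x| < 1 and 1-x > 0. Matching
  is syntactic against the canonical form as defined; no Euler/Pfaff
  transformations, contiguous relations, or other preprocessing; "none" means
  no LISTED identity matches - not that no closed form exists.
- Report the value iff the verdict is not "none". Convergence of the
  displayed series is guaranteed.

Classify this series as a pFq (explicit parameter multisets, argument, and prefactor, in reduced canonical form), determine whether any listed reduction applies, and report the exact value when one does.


x = -1 here; the reduced form reads 2F1, upper {-12, 8}, lower {21}, C = -1. Verdict: Kummer (I3) matches (x = -1; c = 21 equals 1+a-b for upper {-12, 8}: listed pattern). Exact value: -\frac{969}{14}.

First insight: from the first term -1: the product of the first k integers (C = -1) is k!.
Term ratio: r(k) = -1 * (k-12) (k+8) / [(k+21) (k+1)] ; factor over Q: parameters, x = -1, and C = -1.


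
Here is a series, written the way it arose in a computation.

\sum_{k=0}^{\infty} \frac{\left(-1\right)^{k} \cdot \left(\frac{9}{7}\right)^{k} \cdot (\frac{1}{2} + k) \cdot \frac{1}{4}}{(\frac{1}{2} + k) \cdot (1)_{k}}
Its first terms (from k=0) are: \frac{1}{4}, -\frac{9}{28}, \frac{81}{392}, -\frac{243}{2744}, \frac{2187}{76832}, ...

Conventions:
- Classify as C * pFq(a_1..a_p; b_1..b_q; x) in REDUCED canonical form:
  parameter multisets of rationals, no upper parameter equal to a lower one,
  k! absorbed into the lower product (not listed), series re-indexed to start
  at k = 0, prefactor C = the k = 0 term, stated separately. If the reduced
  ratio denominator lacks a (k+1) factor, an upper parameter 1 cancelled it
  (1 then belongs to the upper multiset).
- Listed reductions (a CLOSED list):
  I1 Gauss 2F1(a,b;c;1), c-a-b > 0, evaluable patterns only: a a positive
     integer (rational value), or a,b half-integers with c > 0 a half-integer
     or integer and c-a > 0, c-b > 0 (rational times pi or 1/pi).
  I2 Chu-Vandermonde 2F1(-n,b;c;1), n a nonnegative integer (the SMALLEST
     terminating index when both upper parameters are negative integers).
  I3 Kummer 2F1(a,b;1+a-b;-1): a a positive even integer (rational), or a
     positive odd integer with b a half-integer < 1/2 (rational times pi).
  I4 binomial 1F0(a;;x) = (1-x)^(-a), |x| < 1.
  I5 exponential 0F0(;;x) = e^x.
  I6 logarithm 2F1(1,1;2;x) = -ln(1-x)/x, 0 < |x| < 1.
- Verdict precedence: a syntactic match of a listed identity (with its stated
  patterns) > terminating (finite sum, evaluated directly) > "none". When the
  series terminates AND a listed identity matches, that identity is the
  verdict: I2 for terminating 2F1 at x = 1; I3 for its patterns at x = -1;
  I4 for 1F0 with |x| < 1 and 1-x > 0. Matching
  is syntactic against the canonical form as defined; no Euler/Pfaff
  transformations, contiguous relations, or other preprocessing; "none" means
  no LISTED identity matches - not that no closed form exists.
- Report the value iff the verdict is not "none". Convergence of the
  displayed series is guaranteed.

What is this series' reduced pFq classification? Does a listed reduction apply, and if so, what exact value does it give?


At argument -\frac{9}{7}: a 0F0 with upper {-}, lower {-}, scaled by C = \frac{1}{4}. Verdict: exponential (I5) applies (the 0F0 exponential series at x = -\frac{9}{7}). Its exact value is \frac{1}{4} \cdot e^{-\frac{9}{7}}.

Structural cue: from the first term \frac{1}{4}: the (-1)^k factor (C = 1/4, x = -9/7) folds into the argument's sign.
Term ratio: r(k) = -\frac{9}{7} * 1 / [(k+1)] - rational; roots negated = parameters, x = -\frac{9}{7}, C = \frac{1}{4}.
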